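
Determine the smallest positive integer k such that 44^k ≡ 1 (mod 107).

53

The order of 44 must divide φ(107) = 107 − 1 = 106 = 2 · 53.
Divisors of 106: 1, 2, 53, 106.
Check 44^d mod 107 for each divisor in increasing order:
44^1 ≡ 44 (mod 107)
44^2 ≡ 10 (mod 107)
44^53 ≡ 1 (mod 107) ✓
The smallest such exponent is 53, so the order of 44 is 53.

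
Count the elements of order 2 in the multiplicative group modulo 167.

φ(167) = 167 − 1 = 166 = 2 · 83.
(Z/167Z)^× is cyclic (|G| = 166); a cyclic group of order m has exactly φ(d) elements of each order d | m, and none otherwise.
2 | 166, and φ(2) = 2 − 1 = 1.

1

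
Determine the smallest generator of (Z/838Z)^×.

11

φ(838) = φ(2)·φ(419) = 1·418 = 418 = 2 · 11 · 19.
g is a primitive root iff g^(418/q) ≢ 1 (mod 838) for each prime q ∈ {2, 11, 19}.
g = 2: gcd(2, 838) = 2 > 1, not a unit — skip.
g = 3: 3^209 ≡ 1 — hits 1, so not a primitive root.
g = 4: gcd(4, 838) = 2 > 1, not a unit — skip.
g = 5: 5^209 ≡ 1 — hits 1, so not a primitive root.
g = 6: gcd(6, 838) = 2 > 1, not a unit — skip.
g = 7: 7^209 ≡ 1 — hits 1, so not a primitive root.
g = 8: gcd(8, 838) = 2 > 1, not a unit — skip.
g = 9: 9^209 ≡ 1 — hits 1, so not a primitive root.
g = 10: gcd(10, 838) = 2 > 1, not a unit — skip.
g = 11: 11^209 ≡ 837; 11^38 ≡ 753; 11^22 ≡ 7 — none is 1, so 11 is a primitive root.
So 11 is the smallest generator of (Z/838Z)^×.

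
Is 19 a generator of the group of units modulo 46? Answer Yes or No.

φ(46) = φ(2)·φ(23) = 1·22 = 22 = 2 · 11.
It suffices to check that the order of 19 is not a proper divisor of 22: compute 19^(22/q) for q ∈ {2, 11}.
19^11 ≡ 45 (mod 46)  [q = 2: ≢ 1 ✓]
19^2 ≡ 39 (mod 46)  [q = 11: ≢ 1 ✓]
Every test exponent gives a nontrivial residue, hence 19 generates the full group.

Yes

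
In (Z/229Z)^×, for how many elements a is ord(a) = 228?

72

φ(229) = 229 − 1 = 228 = 2^2 · 3 · 19.
Since (Z/229Z)^× is cyclic of order 228, the number of elements of order d is φ(d) when d | 228 and 0 otherwise.
228 = 2^2 · 3 · 19 divides 228, and φ(228) = 72.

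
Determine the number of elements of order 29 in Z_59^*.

28

φ(59) = 59 − 1 = 58 = 2 · 29.
(Z/59Z)^× is cyclic (|G| = 58); a cyclic group of order m has exactly φ(d) elements of each order d | m, and none otherwise.
29 | 58, and φ(29) = 29 − 1 = 28.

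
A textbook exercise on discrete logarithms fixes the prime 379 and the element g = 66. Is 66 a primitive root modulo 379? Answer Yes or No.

Yes

φ(379) = 379 − 1 = 378 = 2 · 3^3 · 7.
66 is a primitive root mod 379 iff 66^(φ(379)/q) ≢ 1 for every prime q | φ(379), i.e. q ∈ {2, 3, 7}.
66^189 ≡ 378 (mod 379)  [q = 2: ≢ 1 ✓]
66^126 ≡ 327 (mod 379)  [q = 3: ≢ 1 ✓]
66^54 ≡ 119 (mod 379)  [q = 7: ≢ 1 ✓]
All checks pass, so 66 has order 378 and is a primitive root modulo 379.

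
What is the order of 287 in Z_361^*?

342

By Lagrange's theorem, ord_361(287) divides φ(361) = φ(19^2) = 19·(19−1) = 342 = 2 · 3^2 · 19.
Divisors of 342: 1, 2, 3, 6, 9, 18, 19, 38, 57, 114, 171, 342.
Test each divisor d:
287^1 ≡ 287
287^2 ≡ 61
287^3 ≡ 179
287^6 ≡ 273
287^9 ≡ 132
287^18 ≡ 96
287^19 ≡ 116
287^38 ≡ 99
287^57 ≡ 293
287^114 ≡ 292
287^171 ≡ 360
287^342 ≡ 1
The smallest such exponent is 342, so the order of 287 is 342.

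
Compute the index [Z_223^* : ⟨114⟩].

The order of 114 must divide φ(223) = 223 − 1 = 222 = 2 · 3 · 37.
Divisors of 222: 1, 2, 3, 6, 37, 74, 111, 222.
Test each divisor d:
114^1 ≡ 114 (mod 223)
114^2 ≡ 62 (mod 223)
114^3 ≡ 155 (mod 223)
114^6 ≡ 164 (mod 223)
114^37 ≡ 40 (mod 223)
114^74 ≡ 39 (mod 223)
114^111 ≡ 222 (mod 223)
114^222 ≡ 1 (mod 223) ✓
So ord_223(114) = 222, hence |⟨114⟩| = 222.
Index = |(Z/223Z)^×| / |⟨114⟩| = 222 / 222 = 1.

1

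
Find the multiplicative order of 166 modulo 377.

The order of 166 must divide φ(377) = φ(13·29) = (13−1)·(29−1) = 12·28 = 336 = 2^4 · 3 · 7.
Divisors of 336: 1, 2, 3, 4, 6, 7, 8, 12, 14, 16, 21, 24, 28, 42, 48, 56, 84, 112, 168, 336.
Evaluate successive powers at the divisors of 336:
166^1 ≡ 166 (mod 377)
166^2 ≡ 35 (mod 377)
166^3 ≡ 155 (mod 377)
166^4 ≡ 94 (mod 377)
166^6 ≡ 274 (mod 377)
166^7 ≡ 244 (mod 377)
166^8 ≡ 165 (mod 377)
166^12 ≡ 53 (mod 377)
166^14 ≡ 347 (mod 377)
166^16 ≡ 81 (mod 377)
166^21 ≡ 220 (mod 377)
166^24 ≡ 170 (mod 377)
166^28 ≡ 146 (mod 377)
166^42 ≡ 144 (mod 377)
166^48 ≡ 248 (mod 377)
166^56 ≡ 204 (mod 377)
166^84 ≡ 1 (mod 377) ✓
Therefore the multiplicative order of 166 modulo 377 is 84.

84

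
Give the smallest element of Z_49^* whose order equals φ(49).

φ(49) = φ(7^2) = 7·(7−1) = 42 = 2 · 3 · 7.
Test candidates g = 2, 3, … against the prime factors q ∈ {2, 3, 7} of φ(49): g is a generator iff g^(42/q) ≢ 1 for every such q.
g = 2: 2^21 ≡ 1 — hits 1, so not a primitive root.
g = 3: 3^21 ≡ 48; 3^14 ≡ 30; 3^6 ≡ 43 — none is 1, so 3 is a primitive root.
Hence the least primitive root of 49 is 3.

3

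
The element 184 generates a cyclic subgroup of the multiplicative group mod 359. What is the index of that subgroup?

2

ord(184) | φ(359) = 359 − 1 = 358 = 2 · 179.
Divisors of 358: 1, 2, 179, 358.
Check 184^d mod 359 for each divisor in increasing order:
184^1 ≡ 184 (mod 359)
184^2 ≡ 110 (mod 359)
184^179 ≡ 1 (mod 359) ✓
So ord_359(184) = 179, hence |⟨184⟩| = 179.
The index is φ(359) / ord(184) = 358 / 179 = 2.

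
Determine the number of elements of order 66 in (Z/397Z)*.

φ(397) = 397 − 1 = 396 = 2^2 · 3^2 · 11.
In a cyclic group of order 396, there are φ(d) elements of order d for each divisor d of 396, and zero for non-divisors.
66 = 2 · 3 · 11 divides 396, and φ(66) = 20.

20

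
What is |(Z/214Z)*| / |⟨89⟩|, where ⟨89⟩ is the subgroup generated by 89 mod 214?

The order of 89 must divide φ(214) = φ(2)·φ(107) = 1·106 = 106 = 2 · 53.
Divisors of 106: 1, 2, 53, 106.
Test each divisor d:
89^1 ≡ 89
89^2 ≡ 3
89^53 ≡ 1
Thus |⟨89⟩| = ord(89) = 53.
The index is φ(214) / ord(89) = 106 / 53 = 2.

2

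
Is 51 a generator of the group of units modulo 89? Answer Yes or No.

φ(89) = 89 − 1 = 88 = 2^3 · 11.
An element g generates (Z/89Z)^× iff g^(88/q) ≢ 1 (mod 89) for each prime q ∈ {2, 11}.
51^44 ≡ 88 (mod 89)  [q = 2: ≢ 1 ✓]
51^8 ≡ 67 (mod 89)  [q = 11: ≢ 1 ✓]
Every test exponent gives a nontrivial residue, hence 51 generates the full group.

Yes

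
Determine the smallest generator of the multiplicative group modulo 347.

2

φ(347) = 347 − 1 = 346 = 2 · 173.
g is a primitive root iff g^(346/q) ≢ 1 (mod 347) for each prime q ∈ {2, 173}.
g = 2: 2^173 ≡ 346; 2^2 ≡ 4 — none is 1, so 2 is a primitive root.
Hence the least primitive root of 347 is 2.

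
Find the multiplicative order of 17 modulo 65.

The order of 17 must divide φ(65) = φ(5·13) = (5−1)·(13−1) = 4·12 = 48 = 2^4 · 3.
Divisors of 48: 1, 2, 3, 4, 6, 8, 12, 16, 24, 48.
Check 17^d mod 65 for each divisor in increasing order:
17^1 ≡ 17 (mod 65)
17^2 ≡ 29 (mod 65)
17^3 ≡ 38 (mod 65)
17^4 ≡ 61 (mod 65)
17^6 ≡ 14 (mod 65)
17^8 ≡ 16 (mod 65)
17^12 ≡ 1 (mod 65) ✓
The smallest such exponent is 12, so the order of 17 is 12.

12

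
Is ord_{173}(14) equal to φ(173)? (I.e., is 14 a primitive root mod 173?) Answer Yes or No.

No

φ(173) = 173 − 1 = 172 = 2^2 · 43.
It suffices to check that the order of 14 is not a proper divisor of 172: compute 14^(172/q) for q ∈ {2, 43}.
14^86 ≡ 1 (mod 173)  [q = 2: ≡ 1 ✗]
14^4 ≡ 10 (mod 173)  [q = 43: ≢ 1 ✓]
Since 14^86 ≡ 1, the order of 14 divides 86 < 172, so 14 is not a primitive root.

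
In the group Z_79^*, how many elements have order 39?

φ(79) = 79 − 1 = 78 = 2 · 3 · 13.
Since (Z/79Z)^× is cyclic of order 78, the number of elements of order d is φ(d) when d | 78 and 0 otherwise.
39 = 3 · 13 divides 78, and φ(39) = 24.

24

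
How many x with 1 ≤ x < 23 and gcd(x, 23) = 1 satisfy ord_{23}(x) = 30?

0

φ(23) = 23 − 1 = 22 = 2 · 11.
(Z/23Z)^× is cyclic (|G| = 22); a cyclic group of order m has exactly φ(d) elements of each order d | m, and none otherwise.
Here 22 is not a multiple of 30, so there are no elements of order 30.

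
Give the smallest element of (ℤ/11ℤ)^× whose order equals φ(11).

2

φ(11) = 11 − 1 = 10 = 2 · 5.
Test candidates g = 2, 3, … against the prime factors q ∈ {2, 5} of φ(11): g is a generator iff g^(10/q) ≢ 1 for every such q.
g = 2: 2^5 ≡ 10; 2^2 ≡ 4 — none is 1, so 2 is a primitive root.
So 2 is the smallest generator of (Z/11Z)^×.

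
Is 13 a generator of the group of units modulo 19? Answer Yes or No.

Yes

φ(19) = 19 − 1 = 18 = 2 · 3^2.
Test 13^(18/q) mod 19 for each prime factor q of 18:
13^9 ≡ 18 (mod 19)  [q = 2: ≢ 1 ✓]
13^6 ≡ 11 (mod 19)  [q = 3: ≢ 1 ✓]
Every test exponent gives a nontrivial residue, hence 13 generates the full group.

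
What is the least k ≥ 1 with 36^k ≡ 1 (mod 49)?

The order of 36 must divide φ(49) = φ(7^2) = 7·(7−1) = 42 = 2 · 3 · 7.
Divisors of 42: 1, 2, 3, 6, 7, 14, 21, 42.
Test each divisor d:
36^1 ≡ 36 (mod 49)
36^2 ≡ 22 (mod 49)
36^3 ≡ 8 (mod 49)
36^6 ≡ 15 (mod 49)
36^7 ≡ 1 (mod 49) ✓
So ord_49(36) = 7.

7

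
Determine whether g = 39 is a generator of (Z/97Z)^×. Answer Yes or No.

φ(97) = 97 − 1 = 96 = 2^5 · 3.
39 is a primitive root mod 97 iff 39^(φ(97)/q) ≢ 1 for every prime q | φ(97), i.e. q ∈ {2, 3}.
39^48 ≡ 96 (mod 97)  [q = 2: ≢ 1 ✓]
39^32 ≡ 61 (mod 97)  [q = 3: ≢ 1 ✓]
Every test exponent gives a nontrivial residue, hence 39 generates the full group.

Yes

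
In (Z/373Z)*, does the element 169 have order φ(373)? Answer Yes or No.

φ(373) = 373 − 1 = 372 = 2^2 · 3 · 31.
Test 169^(372/q) mod 373 for each prime factor q of 372:
169^186 ≡ 1 (mod 373)  [q = 2: ≡ 1 ✗]
169^124 ≡ 1 (mod 373)  [q = 3: ≡ 1 ✗]
169^12 ≡ 109 (mod 373)  [q = 31: ≢ 1 ✓]
169^186 ≡ 1 shows ord(169) | 186, strictly less than φ(373); not a primitive root.

No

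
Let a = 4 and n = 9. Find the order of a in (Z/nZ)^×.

3

Since 4 ∈ (Z/9Z)^×, its order divides φ(9) = φ(3^2) = 3·(3−1) = 6 = 2 · 3.
Divisors of 6: 1, 2, 3, 6.
Test each divisor d:
4^1 ≡ 4 (mod 9)
4^2 ≡ 7 (mod 9)
4^3 ≡ 1 (mod 9) ✓
Therefore the multiplicative order of 4 modulo 9 is 3.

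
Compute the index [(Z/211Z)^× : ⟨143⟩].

6

By Lagrange's theorem, ord_211(143) divides φ(211) = 211 − 1 = 210 = 2 · 3 · 5 · 7.
Divisors of 210: 1, 2, 3, 5, 6, 7, 10, 14, 15, 21, 30, 35, 42, 70, 105, 210.
Evaluate successive powers at the divisors of 210:
143^1 ≡ 143 (mod 211)
143^2 ≡ 193 (mod 211)
143^3 ≡ 169 (mod 211)
143^5 ≡ 123 (mod 211)
143^6 ≡ 76 (mod 211)
143^7 ≡ 107 (mod 211)
143^10 ≡ 148 (mod 211)
143^14 ≡ 55 (mod 211)
143^15 ≡ 58 (mod 211)
143^21 ≡ 188 (mod 211)
143^30 ≡ 199 (mod 211)
143^35 ≡ 1 (mod 211) ✓
Thus |⟨143⟩| = ord(143) = 35.
The index is φ(211) / ord(143) = 210 / 35 = 6.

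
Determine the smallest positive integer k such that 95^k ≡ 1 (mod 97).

ord(95) | φ(97) = 97 − 1 = 96 = 2^5 · 3.
Divisors of 96: 1, 2, 3, 4, 6, 8, 12, 16, 24, 32, 48, 96.
Check 95^d mod 97 for each divisor in increasing order:
95^1 ≡ 95 (mod 97)
95^2 ≡ 4 (mod 97)
95^3 ≡ 89 (mod 97)
95^4 ≡ 16 (mod 97)
95^6 ≡ 64 (mod 97)
95^8 ≡ 62 (mod 97)
95^12 ≡ 22 (mod 97)
95^16 ≡ 61 (mod 97)
95^24 ≡ 96 (mod 97)
95^32 ≡ 35 (mod 97)
95^48 ≡ 1 (mod 97) ✓
Therefore the multiplicative order of 95 modulo 97 is 48.

48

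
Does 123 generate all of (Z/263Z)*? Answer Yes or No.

Yes

φ(263) = 263 − 1 = 262 = 2 · 131.
An element g generates (Z/263Z)^× iff g^(262/q) ≢ 1 (mod 263) for each prime q ∈ {2, 131}.
123^131 ≡ 262 (mod 263)  [q = 2: ≢ 1 ✓]
123^2 ≡ 138 (mod 263)  [q = 131: ≢ 1 ✓]
None equal 1, so ord_263(123) = 262: 123 is a primitive root.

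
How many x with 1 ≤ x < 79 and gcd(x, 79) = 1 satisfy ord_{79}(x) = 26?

12

φ(79) = 79 − 1 = 78 = 2 · 3 · 13.
(Z/79Z)^× is cyclic (|G| = 78); a cyclic group of order m has exactly φ(d) elements of each order d | m, and none otherwise.
26 = 2 · 13 divides 78, and φ(26) = 12.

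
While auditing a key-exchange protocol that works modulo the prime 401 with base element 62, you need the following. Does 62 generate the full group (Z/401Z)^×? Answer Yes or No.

φ(401) = 401 − 1 = 400 = 2^4 · 5^2.
It suffices to check that the order of 62 is not a proper divisor of 400: compute 62^(400/q) for q ∈ {2, 5}.
62^200 ≡ 400 (mod 401)  [q = 2: ≢ 1 ✓]
62^80 ≡ 318 (mod 401)  [q = 5: ≢ 1 ✓]
None equal 1, so ord_401(62) = 400: 62 is a primitive root.

Yes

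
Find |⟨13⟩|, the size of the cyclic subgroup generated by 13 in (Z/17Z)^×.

4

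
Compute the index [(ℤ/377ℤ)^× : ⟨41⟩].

Since 41 ∈ (Z/377Z)^×, its order divides φ(377) = φ(13·29) = (13−1)·(29−1) = 12·28 = 336 = 2^4 · 3 · 7.
Divisors of 336: 1, 2, 3, 4, 6, 7, 8, 12, 14, 16, 21, 24, 28, 42, 48, 56, 84, 112, 168, 336.
Check 41^d mod 377 for each divisor in increasing order:
41^1 ≡ 41 (mod 377)
41^2 ≡ 173 (mod 377)
41^3 ≡ 307 (mod 377)
41^4 ≡ 146 (mod 377)
41^6 ≡ 376 (mod 377)
41^7 ≡ 336 (mod 377)
41^8 ≡ 204 (mod 377)
41^12 ≡ 1 (mod 377) ✓
So ord_377(41) = 12, hence |⟨41⟩| = 12.
[(Z/377Z)^× : ⟨41⟩] = 336/12 = 28.

28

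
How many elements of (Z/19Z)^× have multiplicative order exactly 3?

φ(19) = 19 − 1 = 18 = 2 · 3^2.
In a cyclic group of order 18, there are φ(d) elements of order d for each divisor d of 18, and zero for non-divisors.
3 | 18, and φ(3) = 3 − 1 = 2.

2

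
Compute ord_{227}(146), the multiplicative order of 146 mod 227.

ord(146) | φ(227) = 227 − 1 = 226 = 2 · 113.
Divisors of 226: 1, 2, 113, 226.
Test each divisor d:
146^1 ≡ 146
146^2 ≡ 205
146^113 ≡ 226
146^226 ≡ 1
So ord_227(146) = 226.

226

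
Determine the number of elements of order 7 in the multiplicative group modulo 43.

φ(43) = 43 − 1 = 42 = 2 · 3 · 7.
(Z/43Z)^× is cyclic (|G| = 42); a cyclic group of order m has exactly φ(d) elements of each order d | m, and none otherwise.
7 | 42, and φ(7) = 7 − 1 = 6.

6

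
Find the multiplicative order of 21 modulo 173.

ord(21) | φ(173) = 173 − 1 = 172 = 2^2 · 43.
Divisors of 172: 1, 2, 4, 43, 86, 172.
Evaluate successive powers at the divisors of 172:
21^1 ≡ 21 (mod 173)
21^2 ≡ 95 (mod 173)
21^4 ≡ 29 (mod 173)
21^43 ≡ 172 (mod 173)
21^86 ≡ 1 (mod 173) ✓
Therefore the multiplicative order of 21 modulo 173 is 86.

86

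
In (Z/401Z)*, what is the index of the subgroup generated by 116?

4

The order of 116 must divide φ(401) = 401 − 1 = 400 = 2^4 · 5^2.
Divisors of 400: 1, 2, 4, 5, 8, 10, 16, 20, 25, 40, 50, 80, 100, 200, 400.
Compute 116^d (mod 401) for the divisors d until we hit 1:
116^1 ≡ 116 (mod 401)
116^2 ≡ 223 (mod 401)
116^4 ≡ 5 (mod 401)
116^5 ≡ 179 (mod 401)
116^8 ≡ 25 (mod 401)
116^10 ≡ 362 (mod 401)
116^16 ≡ 224 (mod 401)
116^20 ≡ 318 (mod 401)
116^25 ≡ 381 (mod 401)
116^40 ≡ 72 (mod 401)
116^50 ≡ 400 (mod 401)
116^80 ≡ 372 (mod 401)
116^100 ≡ 1 (mod 401) ✓
So ord_401(116) = 100, hence |⟨116⟩| = 100.
[(Z/401Z)^× : ⟨116⟩] = 400/100 = 4.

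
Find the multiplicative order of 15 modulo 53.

The order of 15 must divide φ(53) = 53 − 1 = 52 = 2^2 · 13.
Divisors of 52: 1, 2, 4, 13, 26, 52.
Evaluate successive powers at the divisors of 52:
15^1 ≡ 15
15^2 ≡ 13
15^4 ≡ 10
15^13 ≡ 1
So ord_53(15) = 13.

13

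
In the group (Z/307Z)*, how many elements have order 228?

0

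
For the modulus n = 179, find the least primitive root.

φ(179) = 179 − 1 = 178 = 2 · 89.
Test candidates g = 2, 3, … against the prime factors q ∈ {2, 89} of φ(179): g is a generator iff g^(178/q) ≢ 1 for every such q.
g = 2: 2^89 ≡ 178; 2^2 ≡ 4 — none is 1, so 2 is a primitive root.
The smallest primitive root modulo 179 is 2.

2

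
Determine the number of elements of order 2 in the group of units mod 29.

1

φ(29) = 29 − 1 = 28 = 2^2 · 7.
(Z/29Z)^× is cyclic (|G| = 28); a cyclic group of order m has exactly φ(d) elements of each order d | m, and none otherwise.
2 | 28, and φ(2) = 2 − 1 = 1.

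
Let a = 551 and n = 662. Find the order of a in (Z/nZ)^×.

By Lagrange's theorem, ord_662(551) divides φ(662) = φ(2)·φ(331) = 1·330 = 330 = 2 · 3 · 5 · 11.
Divisors of 330: 1, 2, 3, 5, 6, 10, 11, 15, 22, 30, 33, 55, 66, 110, 165, 330.
Test each divisor d:
551^1 ≡ 551 (mod 662)
551^2 ≡ 405 (mod 662)
551^3 ≡ 61 (mod 662)
551^5 ≡ 211 (mod 662)
551^6 ≡ 411 (mod 662)
551^10 ≡ 167 (mod 662)
551^11 ≡ 661 (mod 662)
551^15 ≡ 151 (mod 662)
551^22 ≡ 1 (mod 662) ✓
The smallest such exponent is 22, so the order of 551 is 22.

22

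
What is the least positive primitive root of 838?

φ(838) = φ(2)·φ(419) = 1·418 = 418 = 2 · 11 · 19.
Test candidates g = 2, 3, … against the prime factors q ∈ {2, 11, 19} of φ(838): g is a generator iff g^(418/q) ≢ 1 for every such q.
g = 2: gcd(2, 838) = 2 > 1, not a unit — skip.
g = 3: 3^209 ≡ 1 — hits 1, so not a primitive root.
g = 4: gcd(4, 838) = 2 > 1, not a unit — skip.
g = 5: 5^209 ≡ 1 — hits 1, so not a primitive root.
g = 6: gcd(6, 838) = 2 > 1, not a unit — skip.
g = 7: 7^209 ≡ 1 — hits 1, so not a primitive root.
g = 8: gcd(8, 838) = 2 > 1, not a unit — skip.
g = 9: 9^209 ≡ 1 — hits 1, so not a primitive root.
g = 10: gcd(10, 838) = 2 > 1, not a unit — skip.
g = 11: 11^209 ≡ 837; 11^38 ≡ 753; 11^22 ≡ 7 — none is 1, so 11 is a primitive root.
So 11 is the smallest generator of (Z/838Z)^×.

11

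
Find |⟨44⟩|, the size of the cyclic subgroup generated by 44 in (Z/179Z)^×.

178

Since 44 ∈ (Z/179Z)^×, its order divides φ(179) = 179 − 1 = 178 = 2 · 89.
Divisors of 178: 1, 2, 89, 178.
Test each divisor d:
44^1 ≡ 44 (mod 179)
44^2 ≡ 146 (mod 179)
44^89 ≡ 178 (mod 179)
44^178 ≡ 1 (mod 179) ✓
The smallest such exponent is 178, so the order of 44 is 178.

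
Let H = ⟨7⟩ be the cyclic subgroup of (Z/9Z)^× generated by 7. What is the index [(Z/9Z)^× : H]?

Since 7 ∈ (Z/9Z)^×, its order divides φ(9) = φ(3^2) = 3·(3−1) = 6 = 2 · 3.
Divisors of 6: 1, 2, 3, 6.
Compute 7^d (mod 9) for the divisors d until we hit 1:
7^1 ≡ 7
7^2 ≡ 4
7^3 ≡ 1
So ord_9(7) = 3, hence |⟨7⟩| = 3.
Index = |(Z/9Z)^×| / |⟨7⟩| = 6 / 3 = 2.

2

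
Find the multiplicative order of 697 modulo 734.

366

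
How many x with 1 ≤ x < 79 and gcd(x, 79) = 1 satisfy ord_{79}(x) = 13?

φ(79) = 79 − 1 = 78 = 2 · 3 · 13.
(Z/79Z)^× is cyclic (|G| = 78); a cyclic group of order m has exactly φ(d) elements of each order d | m, and none otherwise.
13 | 78, and φ(13) = 13 − 1 = 12.

12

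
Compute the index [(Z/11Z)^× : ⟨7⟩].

1

ord(7) | φ(11) = 11 − 1 = 10 = 2 · 5.
Divisors of 10: 1, 2, 5, 10.
Check 7^d mod 11 for each divisor in increasing order:
7^1 ≡ 7
7^2 ≡ 5
7^5 ≡ 10
7^10 ≡ 1
Thus |⟨7⟩| = ord(7) = 10.
The index is φ(11) / ord(7) = 10 / 10 = 1.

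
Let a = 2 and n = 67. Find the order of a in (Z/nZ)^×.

ord(2) | φ(67) = 67 − 1 = 66 = 2 · 3 · 11.
Divisors of 66: 1, 2, 3, 6, 11, 22, 33, 66.
Evaluate successive powers at the divisors of 66:
2^1 ≡ 2
2^2 ≡ 4
2^3 ≡ 8
2^6 ≡ 64
2^11 ≡ 38
2^22 ≡ 37
2^33 ≡ 66
2^66 ≡ 1
Therefore the multiplicative order of 2 modulo 67 is 66.

66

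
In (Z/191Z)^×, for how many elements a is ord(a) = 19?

18

φ(191) = 191 − 1 = 190 = 2 · 5 · 19.
Since (Z/191Z)^× is cyclic of order 190, the number of elements of order d is φ(d) when d | 190 and 0 otherwise.
19 | 190, and φ(19) = 19 − 1 = 18.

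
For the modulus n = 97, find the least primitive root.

5

φ(97) = 97 − 1 = 96 = 2^5 · 3.
Test candidates g = 2, 3, … against the prime factors q ∈ {2, 3} of φ(97): g is a generator iff g^(96/q) ≢ 1 for every such q.
g = 2: 2^48 ≡ 1 — hits 1, so not a primitive root.
g = 3: 3^48 ≡ 1 — hits 1, so not a primitive root.
g = 4: 4^48 ≡ 1 — hits 1, so not a primitive root.
g = 5: 5^48 ≡ 96; 5^32 ≡ 35 — none is 1, so 5 is a primitive root.
Hence the least primitive root of 97 is 5.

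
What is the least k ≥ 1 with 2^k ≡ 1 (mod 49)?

21

The order of 2 must divide φ(49) = φ(7^2) = 7·(7−1) = 42 = 2 · 3 · 7.
Divisors of 42: 1, 2, 3, 6, 7, 14, 21, 42.
Check 2^d mod 49 for each divisor in increasing order:
2^1 ≡ 2 (mod 49)
2^2 ≡ 4 (mod 49)
2^3 ≡ 8 (mod 49)
2^6 ≡ 15 (mod 49)
2^7 ≡ 30 (mod 49)
2^14 ≡ 18 (mod 49)
2^21 ≡ 1 (mod 49) ✓
Hence ord(2) = 21.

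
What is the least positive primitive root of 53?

2

φ(53) = 53 − 1 = 52 = 2^2 · 13.
Test candidates g = 2, 3, … against the prime factors q ∈ {2, 13} of φ(53): g is a generator iff g^(52/q) ≢ 1 for every such q.
g = 2: 2^26 ≡ 52; 2^4 ≡ 16 — none is 1, so 2 is a primitive root.
Hence the least primitive root of 53 is 2.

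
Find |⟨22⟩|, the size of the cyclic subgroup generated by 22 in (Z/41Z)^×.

Since 22 ∈ (Z/41Z)^×, its order divides φ(41) = 41 − 1 = 40 = 2^3 · 5.
Divisors of 40: 1, 2, 4, 5, 8, 10, 20, 40.
Evaluate successive powers at the divisors of 40:
22^1 ≡ 22 (mod 41)
22^2 ≡ 33 (mod 41)
22^4 ≡ 23 (mod 41)
22^5 ≡ 14 (mod 41)
22^8 ≡ 37 (mod 41)
22^10 ≡ 32 (mod 41)
22^20 ≡ 40 (mod 41)
22^40 ≡ 1 (mod 41) ✓
Therefore the multiplicative order of 22 modulo 41 is 40.

40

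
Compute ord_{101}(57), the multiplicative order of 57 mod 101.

20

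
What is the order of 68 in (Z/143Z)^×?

By Lagrange's theorem, ord_143(68) divides φ(143) = φ(11·13) = (11−1)·(13−1) = 10·12 = 120 = 2^3 · 3 · 5.
Divisors of 120: 1, 2, 3, 4, 5, 6, 8, 10, 12, 15, 20, 24, 30, 40, 60, 120.
Check 68^d mod 143 for each divisor in increasing order:
68^1 ≡ 68 (mod 143)
68^2 ≡ 48 (mod 143)
68^3 ≡ 118 (mod 143)
68^4 ≡ 16 (mod 143)
68^5 ≡ 87 (mod 143)
68^6 ≡ 53 (mod 143)
68^8 ≡ 113 (mod 143)
68^10 ≡ 133 (mod 143)
68^12 ≡ 92 (mod 143)
68^15 ≡ 131 (mod 143)
68^20 ≡ 100 (mod 143)
68^24 ≡ 27 (mod 143)
68^30 ≡ 1 (mod 143) ✓
Therefore the multiplicative order of 68 modulo 143 is 30.

30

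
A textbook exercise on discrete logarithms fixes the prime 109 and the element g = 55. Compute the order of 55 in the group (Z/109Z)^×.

By Lagrange's theorem, ord_109(55) divides φ(109) = 109 − 1 = 108 = 2^2 · 3^3.
Divisors of 108: 1, 2, 3, 4, 6, 9, 12, 18, 27, 36, 54, 108.
Compute 55^d (mod 109) for the divisors d until we hit 1:
55^1 ≡ 55 (mod 109)
55^2 ≡ 82 (mod 109)
55^3 ≡ 41 (mod 109)
55^4 ≡ 75 (mod 109)
55^6 ≡ 46 (mod 109)
55^9 ≡ 33 (mod 109)
55^12 ≡ 45 (mod 109)
55^18 ≡ 108 (mod 109)
55^27 ≡ 76 (mod 109)
55^36 ≡ 1 (mod 109) ✓
So ord_109(55) = 36.

36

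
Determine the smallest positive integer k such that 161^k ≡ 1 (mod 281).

280

Since 161 ∈ (Z/281Z)^×, its order divides φ(281) = 281 − 1 = 280 = 2^3 · 5 · 7.
Divisors of 280: 1, 2, 4, 5, 7, 8, 10, 14, 20, 28, 35, 40, 56, 70, 140, 280.
Compute 161^d (mod 281) for the divisors d until we hit 1:
161^1 ≡ 161 (mod 281)
161^2 ≡ 69 (mod 281)
161^4 ≡ 265 (mod 281)
161^5 ≡ 234 (mod 281)
161^7 ≡ 129 (mod 281)
161^8 ≡ 256 (mod 281)
161^10 ≡ 242 (mod 281)
161^14 ≡ 62 (mod 281)
161^20 ≡ 116 (mod 281)
161^28 ≡ 191 (mod 281)
161^35 ≡ 192 (mod 281)
161^40 ≡ 249 (mod 281)
161^56 ≡ 232 (mod 281)
161^70 ≡ 53 (mod 281)
161^140 ≡ 280 (mod 281)
161^280 ≡ 1 (mod 281) ✓
The smallest such exponent is 280, so the order of 161 is 280.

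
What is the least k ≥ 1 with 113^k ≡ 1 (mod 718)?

358

The order of 113 must divide φ(718) = φ(2)·φ(359) = 1·358 = 358 = 2 · 179.
Divisors of 358: 1, 2, 179, 358.
Evaluate successive powers at the divisors of 358:
113^1 ≡ 113
113^2 ≡ 563
113^179 ≡ 717
113^358 ≡ 1
Hence ord(113) = 358.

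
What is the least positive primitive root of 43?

3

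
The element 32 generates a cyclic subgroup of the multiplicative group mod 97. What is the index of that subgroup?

2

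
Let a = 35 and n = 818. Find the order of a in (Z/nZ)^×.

408

By Lagrange's theorem, ord_818(35) divides φ(818) = φ(2)·φ(409) = 1·408 = 408 = 2^3 · 3 · 17.
Divisors of 408: 1, 2, 3, 4, 6, 8, 12, 17, 24, 34, 51, 68, 102, 136, 204, 408.
Evaluate successive powers at the divisors of 408:
35^1 ≡ 35 (mod 818)
35^2 ≡ 407 (mod 818)
35^3 ≡ 339 (mod 818)
35^4 ≡ 413 (mod 818)
35^6 ≡ 401 (mod 818)
35^8 ≡ 425 (mod 818)
35^12 ≡ 473 (mod 818)
35^17 ≡ 371 (mod 818)
35^24 ≡ 415 (mod 818)
35^34 ≡ 217 (mod 818)
35^51 ≡ 343 (mod 818)
35^68 ≡ 463 (mod 818)
35^102 ≡ 675 (mod 818)
35^136 ≡ 53 (mod 818)
35^204 ≡ 817 (mod 818)
35^408 ≡ 1 (mod 818) ✓
Hence ord(35) = 408.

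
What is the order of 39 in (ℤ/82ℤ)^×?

20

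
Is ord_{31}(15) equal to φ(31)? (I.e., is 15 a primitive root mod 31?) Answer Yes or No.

No

φ(31) = 31 − 1 = 30 = 2 · 3 · 5.
15 is a primitive root mod 31 iff 15^(φ(31)/q) ≢ 1 for every prime q | φ(31), i.e. q ∈ {2, 3, 5}.
15^15 ≡ 30 (mod 31)  [q = 2: ≢ 1 ✓]
15^10 ≡ 1 (mod 31)  [q = 3: ≡ 1 ✗]
15^6 ≡ 16 (mod 31)  [q = 5: ≢ 1 ✓]
15^10 ≡ 1 shows ord(15) | 10, strictly less than φ(31); not a primitive root.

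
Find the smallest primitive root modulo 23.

φ(23) = 23 − 1 = 22 = 2 · 11.
g is a primitive root iff g^(22/q) ≢ 1 (mod 23) for each prime q ∈ {2, 11}.
g = 2: 2^11 ≡ 1 — hits 1, so not a primitive root.
g = 3: 3^11 ≡ 1 — hits 1, so not a primitive root.
g = 4: 4^11 ≡ 1 — hits 1, so not a primitive root.
g = 5: 5^11 ≡ 22; 5^2 ≡ 2 — none is 1, so 5 is a primitive root.
The smallest primitive root modulo 23 is 5.

5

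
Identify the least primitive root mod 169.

2

φ(169) = φ(13^2) = 13·(13−1) = 156 = 2^2 · 3 · 13.
Test candidates g = 2, 3, … against the prime factors q ∈ {2, 3, 13} of φ(169): g is a generator iff g^(156/q) ≢ 1 for every such q.
g = 2: 2^78 ≡ 168; 2^52 ≡ 146; 2^12 ≡ 40 — none is 1, so 2 is a primitive root.
The smallest primitive root modulo 169 is 2.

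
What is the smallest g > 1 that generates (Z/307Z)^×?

φ(307) = 307 − 1 = 306 = 2 · 3^2 · 17.
g is a primitive root iff g^(306/q) ≢ 1 (mod 307) for each prime q ∈ {2, 3, 17}.
g = 2: 2^153 ≡ 306; 2^102 ≡ 1 — hits 1, so not a primitive root.
g = 3: 3^153 ≡ 306; 3^102 ≡ 1 — hits 1, so not a primitive root.
g = 4: 4^153 ≡ 1 — hits 1, so not a primitive root.
g = 5: 5^153 ≡ 306; 5^102 ≡ 289; 5^18 ≡ 81 — none is 1, so 5 is a primitive root.
The smallest primitive root modulo 307 is 5.

5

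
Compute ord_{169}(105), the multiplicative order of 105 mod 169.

13

Since 105 ∈ (Z/169Z)^×, its order divides φ(169) = φ(13^2) = 13·(13−1) = 156 = 2^2 · 3 · 13.
Divisors of 156: 1, 2, 3, 4, 6, 12, 13, 26, 39, 52, 78, 156.
Evaluate successive powers at the divisors of 156:
105^1 ≡ 105
105^2 ≡ 40
105^3 ≡ 144
105^4 ≡ 79
105^6 ≡ 118
105^12 ≡ 66
105^13 ≡ 1
Therefore the multiplicative order of 105 modulo 169 is 13.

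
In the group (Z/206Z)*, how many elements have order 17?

16

φ(206) = φ(2)·φ(103) = 1·102 = 102 = 2 · 3 · 17.
In a cyclic group of order 102, there are φ(d) elements of order d for each divisor d of 102, and zero for non-divisors.
17 | 102, and φ(17) = 17 − 1 = 16.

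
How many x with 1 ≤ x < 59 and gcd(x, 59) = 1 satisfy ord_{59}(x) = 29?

φ(59) = 59 − 1 = 58 = 2 · 29.
(Z/59Z)^× is cyclic (|G| = 58); a cyclic group of order m has exactly φ(d) elements of each order d | m, and none otherwise.
29 | 58, and φ(29) = 29 − 1 = 28.

28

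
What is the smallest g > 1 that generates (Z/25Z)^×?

φ(25) = φ(5^2) = 5·(5−1) = 20 = 2^2 · 5.
Test candidates g = 2, 3, … against the prime factors q ∈ {2, 5} of φ(25): g is a generator iff g^(20/q) ≢ 1 for every such q.
g = 2: 2^10 ≡ 24; 2^4 ≡ 16 — none is 1, so 2 is a primitive root.
So 2 is the smallest generator of (Z/25Z)^×.

2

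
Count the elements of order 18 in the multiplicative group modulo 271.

6

φ(271) = 271 − 1 = 270 = 2 · 3^3 · 5.
In a cyclic group of order 270, there are φ(d) elements of order d for each divisor d of 270, and zero for non-divisors.
18 = 2 · 3^2 divides 270, and φ(18) = 6.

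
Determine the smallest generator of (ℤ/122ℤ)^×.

7

φ(122) = φ(2)·φ(61) = 1·60 = 60 = 2^2 · 3 · 5.
Test candidates g = 2, 3, … against the prime factors q ∈ {2, 3, 5} of φ(122): g is a generator iff g^(60/q) ≢ 1 for every such q.
g = 2: gcd(2, 122) = 2 > 1, not a unit — skip.
g = 3: 3^30 ≡ 1 — hits 1, so not a primitive root.
g = 4: gcd(4, 122) = 2 > 1, not a unit — skip.
g = 5: 5^30 ≡ 1 — hits 1, so not a primitive root.
g = 6: gcd(6, 122) = 2 > 1, not a unit — skip.
g = 7: 7^30 ≡ 121; 7^20 ≡ 47; 7^12 ≡ 95 — none is 1, so 7 is a primitive root.
Hence the least primitive root of 122 is 7.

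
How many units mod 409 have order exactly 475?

0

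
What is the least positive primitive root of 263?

5

φ(263) = 263 − 1 = 262 = 2 · 131.
g is a primitive root iff g^(262/q) ≢ 1 (mod 263) for each prime q ∈ {2, 131}.
g = 2: 2^131 ≡ 1 — hits 1, so not a primitive root.
g = 3: 3^131 ≡ 1 — hits 1, so not a primitive root.
g = 4: 4^131 ≡ 1 — hits 1, so not a primitive root.
g = 5: 5^131 ≡ 262; 5^2 ≡ 25 — none is 1, so 5 is a primitive root.
Hence the least primitive root of 263 is 5.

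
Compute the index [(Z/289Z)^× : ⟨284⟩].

ord(284) | φ(289) = φ(17^2) = 17·(17−1) = 272 = 2^4 · 17.
Divisors of 272: 1, 2, 4, 8, 16, 17, 34, 68, 136, 272.
Evaluate successive powers at the divisors of 272:
284^1 ≡ 284 (mod 289)
284^2 ≡ 25 (mod 289)
284^4 ≡ 47 (mod 289)
284^8 ≡ 186 (mod 289)
284^16 ≡ 205 (mod 289)
284^17 ≡ 131 (mod 289)
284^34 ≡ 110 (mod 289)
284^68 ≡ 251 (mod 289)
284^136 ≡ 288 (mod 289)
284^272 ≡ 1 (mod 289) ✓
Thus |⟨284⟩| = ord(284) = 272.
The index is φ(289) / ord(284) = 272 / 272 = 1.

1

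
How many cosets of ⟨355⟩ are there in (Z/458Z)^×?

4

The order of 355 must divide φ(458) = φ(2)·φ(229) = 1·228 = 228 = 2^2 · 3 · 19.
Divisors of 228: 1, 2, 3, 4, 6, 12, 19, 38, 57, 76, 114, 228.
Evaluate successive powers at the divisors of 228:
355^1 ≡ 355 (mod 458)
355^2 ≡ 75 (mod 458)
355^3 ≡ 61 (mod 458)
355^4 ≡ 129 (mod 458)
355^6 ≡ 57 (mod 458)
355^12 ≡ 43 (mod 458)
355^19 ≡ 363 (mod 458)
355^38 ≡ 323 (mod 458)
355^57 ≡ 1 (mod 458) ✓
The order of 355 is 57, so the subgroup it generates has 57 elements.
[(Z/458Z)^× : ⟨355⟩] = 228/57 = 4.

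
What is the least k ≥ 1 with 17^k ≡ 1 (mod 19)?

The order of 17 must divide φ(19) = 19 − 1 = 18 = 2 · 3^2.
Divisors of 18: 1, 2, 3, 6, 9, 18.
Compute 17^d (mod 19) for the divisors d until we hit 1:
17^1 ≡ 17 (mod 19)
17^2 ≡ 4 (mod 19)
17^3 ≡ 11 (mod 19)
17^6 ≡ 7 (mod 19)
17^9 ≡ 1 (mod 19) ✓
Therefore the multiplicative order of 17 modulo 19 is 9.

9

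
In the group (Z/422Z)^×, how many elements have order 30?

8

φ(422) = φ(2)·φ(211) = 1·210 = 210 = 2 · 3 · 5 · 7.
(Z/422Z)^× is cyclic (|G| = 210); a cyclic group of order m has exactly φ(d) elements of each order d | m, and none otherwise.
30 = 2 · 3 · 5 divides 210, and φ(30) = 8.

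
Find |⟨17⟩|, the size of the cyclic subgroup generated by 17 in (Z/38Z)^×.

9

ord(17) | φ(38) = φ(2)·φ(19) = 1·18 = 18 = 2 · 3^2.
Divisors of 18: 1, 2, 3, 6, 9, 18.
Check 17^d mod 38 for each divisor in increasing order:
17^1 ≡ 17 (mod 38)
17^2 ≡ 23 (mod 38)
17^3 ≡ 11 (mod 38)
17^6 ≡ 7 (mod 38)
17^9 ≡ 1 (mod 38) ✓
So ord_38(17) = 9.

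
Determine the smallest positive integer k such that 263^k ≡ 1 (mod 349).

29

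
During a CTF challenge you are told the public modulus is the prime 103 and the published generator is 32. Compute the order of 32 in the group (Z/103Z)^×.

ord(32) | φ(103) = 103 − 1 = 102 = 2 · 3 · 17.
Divisors of 102: 1, 2, 3, 6, 17, 34, 51, 102.
Test each divisor d:
32^1 ≡ 32 (mod 103)
32^2 ≡ 97 (mod 103)
32^3 ≡ 14 (mod 103)
32^6 ≡ 93 (mod 103)
32^17 ≡ 46 (mod 103)
32^34 ≡ 56 (mod 103)
32^51 ≡ 1 (mod 103) ✓
Hence ord(32) = 51.

51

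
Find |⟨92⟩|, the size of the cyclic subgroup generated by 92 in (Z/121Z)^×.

By Lagrange's theorem, ord_121(92) divides φ(121) = φ(11^2) = 11·(11−1) = 110 = 2 · 5 · 11.
Divisors of 110: 1, 2, 5, 10, 11, 22, 55, 110.
Evaluate successive powers at the divisors of 110:
92^1 ≡ 92 (mod 121)
92^2 ≡ 115 (mod 121)
92^5 ≡ 45 (mod 121)
92^10 ≡ 89 (mod 121)
92^11 ≡ 81 (mod 121)
92^22 ≡ 27 (mod 121)
92^55 ≡ 1 (mod 121) ✓
Hence ord(92) = 55.

55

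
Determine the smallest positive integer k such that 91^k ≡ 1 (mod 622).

The order of 91 must divide φ(622) = φ(2)·φ(311) = 1·310 = 310 = 2 · 5 · 31.
Divisors of 310: 1, 2, 5, 10, 31, 62, 155, 310.
Evaluate successive powers at the divisors of 310:
91^1 ≡ 91
91^2 ≡ 195
91^5 ≡ 89
91^10 ≡ 457
91^31 ≡ 1
So ord_622(91) = 31.

31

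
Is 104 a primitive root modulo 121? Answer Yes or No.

No

φ(121) = φ(11^2) = 11·(11−1) = 110 = 2 · 5 · 11.
It suffices to check that the order of 104 is not a proper divisor of 110: compute 104^(110/q) for q ∈ {2, 5, 11}.
104^55 ≡ 1 (mod 121)  [q = 2: ≡ 1 ✗]
104^22 ≡ 3 (mod 121)  [q = 5: ≢ 1 ✓]
104^10 ≡ 34 (mod 121)  [q = 11: ≢ 1 ✓]
The check at q = 2 fails, so 104 generates a proper subgroup.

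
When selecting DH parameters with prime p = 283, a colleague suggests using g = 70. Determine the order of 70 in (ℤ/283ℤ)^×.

Since 70 ∈ (Z/283Z)^×, its order divides φ(283) = 283 − 1 = 282 = 2 · 3 · 47.
Divisors of 282: 1, 2, 3, 6, 47, 94, 141, 282.
Compute 70^d (mod 283) for the divisors d until we hit 1:
70^1 ≡ 70 (mod 283)
70^2 ≡ 89 (mod 283)
70^3 ≡ 4 (mod 283)
70^6 ≡ 16 (mod 283)
70^47 ≡ 44 (mod 283)
70^94 ≡ 238 (mod 283)
70^141 ≡ 1 (mod 283) ✓
So ord_283(70) = 141.

141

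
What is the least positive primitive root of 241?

7

φ(241) = 241 − 1 = 240 = 2^4 · 3 · 5.
g is a primitive root iff g^(240/q) ≢ 1 (mod 241) for each prime q ∈ {2, 3, 5}.
g = 2: 2^120 ≡ 1 — hits 1, so not a primitive root.
g = 3: 3^120 ≡ 1 — hits 1, so not a primitive root.
g = 4: 4^120 ≡ 1 — hits 1, so not a primitive root.
g = 5: 5^120 ≡ 1 — hits 1, so not a primitive root.
g = 6: 6^120 ≡ 1 — hits 1, so not a primitive root.
g = 7: 7^120 ≡ 240; 7^80 ≡ 15; 7^48 ≡ 91 — none is 1, so 7 is a primitive root.
So 7 is the smallest generator of (Z/241Z)^×.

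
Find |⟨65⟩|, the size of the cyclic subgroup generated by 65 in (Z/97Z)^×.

48

The order of 65 must divide φ(97) = 97 − 1 = 96 = 2^5 · 3.
Divisors of 96: 1, 2, 3, 4, 6, 8, 12, 16, 24, 32, 48, 96.
Evaluate successive powers at the divisors of 96:
65^1 ≡ 65
65^2 ≡ 54
65^3 ≡ 18
65^4 ≡ 6
65^6 ≡ 33
65^8 ≡ 36
65^12 ≡ 22
65^16 ≡ 35
65^24 ≡ 96
65^32 ≡ 61
65^48 ≡ 1
The smallest such exponent is 48, so the order of 65 is 48.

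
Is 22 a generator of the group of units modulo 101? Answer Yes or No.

φ(101) = 101 − 1 = 100 = 2^2 · 5^2.
Test 22^(100/q) mod 101 for each prime factor q of 100:
22^50 ≡ 1 (mod 101)  [q = 2: ≡ 1 ✗]
22^20 ≡ 84 (mod 101)  [q = 5: ≢ 1 ✓]
The check at q = 2 fails, so 22 generates a proper subgroup.

No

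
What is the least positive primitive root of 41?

6

φ(41) = 41 − 1 = 40 = 2^3 · 5.
g is a primitive root iff g^(40/q) ≢ 1 (mod 41) for each prime q ∈ {2, 5}.
g = 2: 2^20 ≡ 1 — hits 1, so not a primitive root.
g = 3: 3^20 ≡ 40; 3^8 ≡ 1 — hits 1, so not a primitive root.
g = 4: 4^20 ≡ 1 — hits 1, so not a primitive root.
g = 5: 5^20 ≡ 1 — hits 1, so not a primitive root.
g = 6: 6^20 ≡ 40; 6^8 ≡ 10 — none is 1, so 6 is a primitive root.
Hence the least primitive root of 41 is 6.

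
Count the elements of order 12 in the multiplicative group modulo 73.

φ(73) = 73 − 1 = 72 = 2^3 · 3^2.
(Z/73Z)^× is cyclic (|G| = 72); a cyclic group of order m has exactly φ(d) elements of each order d | m, and none otherwise.
12 = 2^2 · 3 divides 72, and φ(12) = 4.

4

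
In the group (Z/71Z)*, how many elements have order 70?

φ(71) = 71 − 1 = 70 = 2 · 5 · 7.
Since (Z/71Z)^× is cyclic of order 70, the number of elements of order d is φ(d) when d | 70 and 0 otherwise.
70 = 2 · 5 · 7 divides 70, and φ(70) = 24.

24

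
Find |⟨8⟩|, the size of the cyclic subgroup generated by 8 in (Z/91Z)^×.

4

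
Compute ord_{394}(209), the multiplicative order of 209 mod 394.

196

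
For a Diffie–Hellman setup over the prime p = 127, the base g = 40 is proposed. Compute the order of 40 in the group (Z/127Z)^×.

Since 40 ∈ (Z/127Z)^×, its order divides φ(127) = 127 − 1 = 126 = 2 · 3^2 · 7.
Divisors of 126: 1, 2, 3, 6, 7, 9, 14, 18, 21, 42, 63, 126.
Test each divisor d:
40^1 ≡ 40 (mod 127)
40^2 ≡ 76 (mod 127)
40^3 ≡ 119 (mod 127)
40^6 ≡ 64 (mod 127)
40^7 ≡ 20 (mod 127)
40^9 ≡ 123 (mod 127)
40^14 ≡ 19 (mod 127)
40^18 ≡ 16 (mod 127)
40^21 ≡ 126 (mod 127)
40^42 ≡ 1 (mod 127) ✓
Therefore the multiplicative order of 40 modulo 127 is 42.

42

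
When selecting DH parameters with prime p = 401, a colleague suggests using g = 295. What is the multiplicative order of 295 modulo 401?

400

By Lagrange's theorem, ord_401(295) divides φ(401) = 401 − 1 = 400 = 2^4 · 5^2.
Divisors of 400: 1, 2, 4, 5, 8, 10, 16, 20, 25, 40, 50, 80, 100, 200, 400.
Evaluate successive powers at the divisors of 400:
295^1 ≡ 295 (mod 401)
295^2 ≡ 8 (mod 401)
295^4 ≡ 64 (mod 401)
295^5 ≡ 33 (mod 401)
295^8 ≡ 86 (mod 401)
295^10 ≡ 287 (mod 401)
295^16 ≡ 178 (mod 401)
295^20 ≡ 164 (mod 401)
295^25 ≡ 199 (mod 401)
295^40 ≡ 29 (mod 401)
295^50 ≡ 303 (mod 401)
295^80 ≡ 39 (mod 401)
295^100 ≡ 381 (mod 401)
295^200 ≡ 400 (mod 401)
295^400 ≡ 1 (mod 401) ✓
Therefore the multiplicative order of 295 modulo 401 is 400.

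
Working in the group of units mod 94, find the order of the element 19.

46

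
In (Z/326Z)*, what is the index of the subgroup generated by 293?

By Lagrange's theorem, ord_326(293) divides φ(326) = φ(2)·φ(163) = 1·162 = 162 = 2 · 3^4.
Divisors of 162: 1, 2, 3, 6, 9, 18, 27, 54, 81, 162.
Compute 293^d (mod 326) for the divisors d until we hit 1:
293^1 ≡ 293 (mod 326)
293^2 ≡ 111 (mod 326)
293^3 ≡ 249 (mod 326)
293^6 ≡ 61 (mod 326)
293^9 ≡ 193 (mod 326)
293^18 ≡ 85 (mod 326)
293^27 ≡ 105 (mod 326)
293^54 ≡ 267 (mod 326)
293^81 ≡ 325 (mod 326)
293^162 ≡ 1 (mod 326) ✓
The order of 293 is 162, so the subgroup it generates has 162 elements.
[(Z/326Z)^× : ⟨293⟩] = 162/162 = 1.

1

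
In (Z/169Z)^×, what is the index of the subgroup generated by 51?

Since 51 ∈ (Z/169Z)^×, its order divides φ(169) = φ(13^2) = 13·(13−1) = 156 = 2^2 · 3 · 13.
Divisors of 156: 1, 2, 3, 4, 6, 12, 13, 26, 39, 52, 78, 156.
Check 51^d mod 169 for each divisor in increasing order:
51^1 ≡ 51 (mod 169)
51^2 ≡ 66 (mod 169)
51^3 ≡ 155 (mod 169)
51^4 ≡ 131 (mod 169)
51^6 ≡ 27 (mod 169)
51^12 ≡ 53 (mod 169)
51^13 ≡ 168 (mod 169)
51^26 ≡ 1 (mod 169) ✓
So ord_169(51) = 26, hence |⟨51⟩| = 26.
Index = |(Z/169Z)^×| / |⟨51⟩| = 156 / 26 = 6.

6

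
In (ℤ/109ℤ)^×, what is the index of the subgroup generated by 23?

Since 23 ∈ (Z/109Z)^×, its order divides φ(109) = 109 − 1 = 108 = 2^2 · 3^3.
Divisors of 108: 1, 2, 3, 4, 6, 9, 12, 18, 27, 36, 54, 108.
Compute 23^d (mod 109) for the divisors d until we hit 1:
23^1 ≡ 23
23^2 ≡ 93
23^3 ≡ 68
23^4 ≡ 38
23^6 ≡ 46
23^9 ≡ 76
23^12 ≡ 45
23^18 ≡ 108
23^27 ≡ 33
23^36 ≡ 1
The order of 23 is 36, so the subgroup it generates has 36 elements.
[(Z/109Z)^× : ⟨23⟩] = 108/36 = 3.

3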